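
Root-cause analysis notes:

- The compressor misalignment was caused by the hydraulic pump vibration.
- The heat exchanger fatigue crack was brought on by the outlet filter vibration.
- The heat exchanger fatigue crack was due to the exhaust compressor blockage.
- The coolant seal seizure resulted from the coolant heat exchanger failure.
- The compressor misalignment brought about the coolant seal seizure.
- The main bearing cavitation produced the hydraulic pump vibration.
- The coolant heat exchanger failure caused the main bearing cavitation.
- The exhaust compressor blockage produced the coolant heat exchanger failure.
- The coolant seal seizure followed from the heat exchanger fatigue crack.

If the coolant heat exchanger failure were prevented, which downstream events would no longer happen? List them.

Downstream of the coolant heat exchanger failure: the main bearing cavitation, the hydraulic pump vibration, the compressor misalignment, the coolant seal seizure.
Of those, still caused via another path: the coolant seal seizure.
The remainder have no surviving cause.

the compressor misalignment, the hydraulic pump vibration, the main bearing cavitation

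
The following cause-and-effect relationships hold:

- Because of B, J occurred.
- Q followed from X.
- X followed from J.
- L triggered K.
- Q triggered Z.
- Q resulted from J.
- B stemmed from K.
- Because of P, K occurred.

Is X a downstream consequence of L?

There is a causal chain: L → K → B → J → X.

Yes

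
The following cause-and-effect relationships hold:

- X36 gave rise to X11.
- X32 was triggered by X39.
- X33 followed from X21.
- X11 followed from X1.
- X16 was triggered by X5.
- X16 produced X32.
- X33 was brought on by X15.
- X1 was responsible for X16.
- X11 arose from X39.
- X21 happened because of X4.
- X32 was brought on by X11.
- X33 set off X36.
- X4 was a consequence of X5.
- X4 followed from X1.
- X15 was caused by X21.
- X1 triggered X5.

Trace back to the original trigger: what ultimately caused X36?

Tracing upstream from X36: X36 ← X33 ← X21 ← X4 ← X1.
X1 has no stated cause, so it is the root.

X1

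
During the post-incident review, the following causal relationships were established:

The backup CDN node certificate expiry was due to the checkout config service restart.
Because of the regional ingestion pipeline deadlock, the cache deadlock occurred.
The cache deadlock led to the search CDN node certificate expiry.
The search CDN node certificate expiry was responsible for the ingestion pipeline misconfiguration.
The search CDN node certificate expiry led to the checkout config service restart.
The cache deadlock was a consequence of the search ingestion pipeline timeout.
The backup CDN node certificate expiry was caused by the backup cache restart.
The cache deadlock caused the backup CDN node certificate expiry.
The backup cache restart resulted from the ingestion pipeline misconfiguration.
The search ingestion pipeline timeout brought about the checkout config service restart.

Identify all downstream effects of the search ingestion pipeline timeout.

Direct effects: the cache deadlock, the checkout config service restart.
2 steps out: the search CDN node certificate expiry, the backup CDN node certificate expiry.
3 steps out: the ingestion pipeline misconfiguration.
4 steps out: the backup cache restart.
Not reachable from it: the regional ingestion pipeline deadlock.

the backup CDN node certificate expiry, the backup cache restart, the cache deadlock, the checkout config service restart, the ingestion pipeline misconfiguration, the search CDN node certificate expiry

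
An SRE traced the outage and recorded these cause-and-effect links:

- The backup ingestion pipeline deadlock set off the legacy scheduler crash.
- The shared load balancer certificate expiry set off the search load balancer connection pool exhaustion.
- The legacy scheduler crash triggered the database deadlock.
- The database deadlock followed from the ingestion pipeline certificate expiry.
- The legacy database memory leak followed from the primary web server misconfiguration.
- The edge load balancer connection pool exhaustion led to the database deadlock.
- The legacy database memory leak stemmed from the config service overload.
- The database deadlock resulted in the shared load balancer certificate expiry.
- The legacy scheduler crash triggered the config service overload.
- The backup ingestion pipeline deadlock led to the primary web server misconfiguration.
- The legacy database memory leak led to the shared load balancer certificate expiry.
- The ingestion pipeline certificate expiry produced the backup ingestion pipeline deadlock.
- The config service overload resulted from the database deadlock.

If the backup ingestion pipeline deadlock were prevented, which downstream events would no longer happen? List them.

the legacy scheduler crash, the primary web server misconfiguration

Downstream of the backup ingestion pipeline deadlock: the legacy scheduler crash, the database deadlock, the primary web server misconfiguration, the config service overload, the legacy database memory leak, the shared load balancer certificate expiry, the search load balancer connection pool exhaustion.
Of those, still caused via another path: the database deadlock, the config service overload, the legacy database memory leak, the shared load balancer certificate expiry, the search load balancer connection pool exhaustion.
The remainder have no surviving cause.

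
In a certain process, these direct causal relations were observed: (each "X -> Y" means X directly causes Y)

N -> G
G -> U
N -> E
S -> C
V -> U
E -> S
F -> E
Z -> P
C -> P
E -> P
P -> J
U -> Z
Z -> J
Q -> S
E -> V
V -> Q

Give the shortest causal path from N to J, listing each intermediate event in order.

N → E
E → P
P → J
Length: 3 steps.

N → E → P → J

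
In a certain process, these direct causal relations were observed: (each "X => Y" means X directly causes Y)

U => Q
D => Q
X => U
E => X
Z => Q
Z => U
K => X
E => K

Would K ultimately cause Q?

There is a causal chain: K → X → U → Q.

Yes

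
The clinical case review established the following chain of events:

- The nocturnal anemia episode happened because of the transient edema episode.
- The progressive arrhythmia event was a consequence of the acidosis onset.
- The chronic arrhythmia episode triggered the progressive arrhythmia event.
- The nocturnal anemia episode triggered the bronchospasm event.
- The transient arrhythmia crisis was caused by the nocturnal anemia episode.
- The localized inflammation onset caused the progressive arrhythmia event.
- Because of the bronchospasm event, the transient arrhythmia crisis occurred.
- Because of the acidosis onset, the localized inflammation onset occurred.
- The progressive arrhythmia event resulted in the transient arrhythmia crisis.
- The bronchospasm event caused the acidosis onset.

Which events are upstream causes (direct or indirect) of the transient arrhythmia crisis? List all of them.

Immediate causes of the transient arrhythmia crisis: the nocturnal anemia episode, the bronchospasm event, the progressive arrhythmia event.
Further upstream: the transient edema episode, the acidosis onset, the localized inflammation onset, the chronic arrhythmia episode.

the acidosis onset, the bronchospasm event, the chronic arrhythmia episode, the localized inflammation onset, the nocturnal anemia episode, the progressive arrhythmia event, the transient edema episode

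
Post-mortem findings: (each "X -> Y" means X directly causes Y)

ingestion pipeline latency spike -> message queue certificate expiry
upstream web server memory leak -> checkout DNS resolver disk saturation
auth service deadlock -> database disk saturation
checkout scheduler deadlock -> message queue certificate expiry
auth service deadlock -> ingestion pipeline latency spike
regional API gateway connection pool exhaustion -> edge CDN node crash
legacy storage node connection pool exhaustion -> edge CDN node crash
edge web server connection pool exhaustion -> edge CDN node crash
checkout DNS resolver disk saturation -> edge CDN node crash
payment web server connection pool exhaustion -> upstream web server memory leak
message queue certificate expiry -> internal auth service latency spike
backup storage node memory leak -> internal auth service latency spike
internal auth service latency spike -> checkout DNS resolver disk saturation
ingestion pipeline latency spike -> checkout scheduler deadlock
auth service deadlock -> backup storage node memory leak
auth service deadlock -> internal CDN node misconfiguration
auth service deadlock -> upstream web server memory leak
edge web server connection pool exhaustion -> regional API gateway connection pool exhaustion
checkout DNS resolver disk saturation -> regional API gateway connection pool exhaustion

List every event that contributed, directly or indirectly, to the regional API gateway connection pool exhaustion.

Immediate causes of the regional API gateway connection pool exhaustion: the edge web server connection pool exhaustion, the checkout DNS resolver disk saturation.
Further upstream: the auth service deadlock, the payment web server connection pool exhaustion, the upstream web server memory leak, the ingestion pipeline latency spike, the checkout scheduler deadlock, the backup storage node memory leak, the message queue certificate expiry, the internal auth service latency spike.

the auth service deadlock, the backup storage node memory leak, the checkout DNS resolver disk saturation, the checkout scheduler deadlock, the edge web server connection pool exhaustion, the ingestion pipeline latency spike, the internal auth service latency spike, the message queue certificate expiry, the payment web server connection pool exhaustion, the upstream web server memory leak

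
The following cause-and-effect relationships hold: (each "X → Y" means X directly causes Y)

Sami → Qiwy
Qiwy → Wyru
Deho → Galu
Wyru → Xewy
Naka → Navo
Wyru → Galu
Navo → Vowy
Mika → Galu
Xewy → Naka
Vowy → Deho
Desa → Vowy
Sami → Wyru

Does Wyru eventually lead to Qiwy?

Wyru leads to Xewy, Naka, Navo, Vowy, Deho, Galu; Qiwy is not among them.

No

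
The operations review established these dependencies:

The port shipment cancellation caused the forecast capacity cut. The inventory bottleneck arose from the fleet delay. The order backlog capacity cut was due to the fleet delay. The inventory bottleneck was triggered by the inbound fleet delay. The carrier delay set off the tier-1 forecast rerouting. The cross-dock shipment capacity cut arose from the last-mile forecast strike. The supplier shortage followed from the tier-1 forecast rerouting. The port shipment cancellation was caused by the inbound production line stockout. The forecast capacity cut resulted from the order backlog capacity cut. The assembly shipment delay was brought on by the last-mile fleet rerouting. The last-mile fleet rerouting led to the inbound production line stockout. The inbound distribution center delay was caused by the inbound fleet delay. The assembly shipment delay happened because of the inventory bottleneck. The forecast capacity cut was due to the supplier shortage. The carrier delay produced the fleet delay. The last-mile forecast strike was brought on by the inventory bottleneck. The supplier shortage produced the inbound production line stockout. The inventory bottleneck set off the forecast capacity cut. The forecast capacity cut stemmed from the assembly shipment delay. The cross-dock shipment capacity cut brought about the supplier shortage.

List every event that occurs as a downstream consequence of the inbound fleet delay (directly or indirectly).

the assembly shipment delay, the cross-dock shipment capacity cut, the forecast capacity cut, the inbound distribution center delay, the inbound production line stockout, the inventory bottleneck, the last-mile forecast strike, the port shipment cancellation, the supplier shortage

Direct effects: the inbound distribution center delay, the inventory bottleneck.
2 steps out: the last-mile forecast strike, the assembly shipment delay, the forecast capacity cut.
3 steps out: the cross-dock shipment capacity cut.
4 steps out: the supplier shortage.
5 steps out: the inbound production line stockout.
6 steps out: the port shipment cancellation.
Not reachable from it: the last-mile fleet rerouting, the carrier delay, the fleet delay, the tier-1 forecast rerouting, the order backlog capacity cut.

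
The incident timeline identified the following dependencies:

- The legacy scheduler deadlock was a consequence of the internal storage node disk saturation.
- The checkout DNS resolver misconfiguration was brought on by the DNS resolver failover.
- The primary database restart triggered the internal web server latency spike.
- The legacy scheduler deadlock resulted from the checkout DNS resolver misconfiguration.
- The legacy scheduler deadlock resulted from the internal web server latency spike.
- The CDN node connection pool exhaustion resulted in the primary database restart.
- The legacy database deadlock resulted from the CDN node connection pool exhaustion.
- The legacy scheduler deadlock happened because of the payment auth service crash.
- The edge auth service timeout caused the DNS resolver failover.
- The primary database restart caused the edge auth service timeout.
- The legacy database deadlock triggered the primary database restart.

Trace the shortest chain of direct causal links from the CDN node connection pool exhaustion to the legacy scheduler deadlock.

the CDN node connection pool exhaustion → the primary database restart → the internal web server latency spike → the legacy scheduler deadlock

the CDN node connection pool exhaustion → the primary database restart
the primary database restart → the internal web server latency spike
the internal web server latency spike → the legacy scheduler deadlock
Length: 3 steps.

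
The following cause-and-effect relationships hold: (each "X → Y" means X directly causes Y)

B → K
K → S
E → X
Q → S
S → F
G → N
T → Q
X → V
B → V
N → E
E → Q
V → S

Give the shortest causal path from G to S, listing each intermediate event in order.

G → N → E → Q → S

G → N
N → E
E → Q
Q → S
Length: 4 steps.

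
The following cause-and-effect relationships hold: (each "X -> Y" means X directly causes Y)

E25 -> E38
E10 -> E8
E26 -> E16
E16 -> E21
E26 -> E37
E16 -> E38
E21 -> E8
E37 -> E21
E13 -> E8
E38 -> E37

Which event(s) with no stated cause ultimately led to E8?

E10, E13, E25, E26

Tracing upstream from E8: E8 ← E21 ← E37 ← E38 ← E25.
A separate upstream branch: E8 ← E21 ← E16 ← E26.
A separate upstream branch: E8 ← E13.
A separate upstream branch: E8 ← E10.
Each of those chain origins has no stated cause.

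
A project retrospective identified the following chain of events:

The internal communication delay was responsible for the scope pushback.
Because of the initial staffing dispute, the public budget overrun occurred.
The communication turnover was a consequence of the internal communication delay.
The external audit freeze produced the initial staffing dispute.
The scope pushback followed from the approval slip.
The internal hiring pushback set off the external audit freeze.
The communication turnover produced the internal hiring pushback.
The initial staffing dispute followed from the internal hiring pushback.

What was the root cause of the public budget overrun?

the internal communication delay

Tracing upstream from the public budget overrun: the public budget overrun ← the initial staffing dispute ← the internal hiring pushback ← the communication turnover ← the internal communication delay.
The internal communication delay has no stated cause, so it is the root.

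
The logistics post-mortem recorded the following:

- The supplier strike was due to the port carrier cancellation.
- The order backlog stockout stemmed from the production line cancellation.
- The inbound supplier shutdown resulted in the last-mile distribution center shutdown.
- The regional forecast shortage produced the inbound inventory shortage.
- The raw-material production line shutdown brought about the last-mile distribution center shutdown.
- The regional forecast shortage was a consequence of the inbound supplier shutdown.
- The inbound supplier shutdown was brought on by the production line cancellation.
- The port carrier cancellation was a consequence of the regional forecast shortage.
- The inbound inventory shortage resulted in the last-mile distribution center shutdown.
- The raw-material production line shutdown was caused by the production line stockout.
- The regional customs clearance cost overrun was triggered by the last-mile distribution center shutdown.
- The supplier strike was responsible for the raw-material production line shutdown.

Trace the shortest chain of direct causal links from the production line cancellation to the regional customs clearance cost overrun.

the production line cancellation → the inbound supplier shutdown → the last-mile distribution center shutdown → the regional customs clearance cost overrun

the production line cancellation → the inbound supplier shutdown
the inbound supplier shutdown → the last-mile distribution center shutdown
the last-mile distribution center shutdown → the regional customs clearance cost overrun
Length: 3 steps.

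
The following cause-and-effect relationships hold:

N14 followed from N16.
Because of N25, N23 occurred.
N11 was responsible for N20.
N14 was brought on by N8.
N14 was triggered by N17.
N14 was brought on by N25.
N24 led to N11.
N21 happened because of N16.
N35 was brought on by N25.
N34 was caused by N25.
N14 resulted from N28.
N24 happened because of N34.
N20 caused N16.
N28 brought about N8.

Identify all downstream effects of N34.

Direct effects: N24.
2 steps out: N11.
3 steps out: N20.
4 steps out: N16.
5 steps out: N21, N14.
Not reachable from it: N28, N25, N23, N35, N8, N17.

N11, N14, N16, N20, N21, N24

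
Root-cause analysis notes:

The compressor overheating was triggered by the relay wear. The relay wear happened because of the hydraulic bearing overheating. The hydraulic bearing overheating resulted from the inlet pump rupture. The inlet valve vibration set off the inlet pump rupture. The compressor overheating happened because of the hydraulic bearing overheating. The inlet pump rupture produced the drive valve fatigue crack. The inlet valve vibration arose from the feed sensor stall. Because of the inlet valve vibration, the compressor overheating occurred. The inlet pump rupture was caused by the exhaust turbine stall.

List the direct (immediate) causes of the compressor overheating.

Upstream contributors include the feed sensor stall, the inlet pump rupture, the exhaust turbine stall, but only the hydraulic bearing overheating, the inlet valve vibration, the relay wear feed directly into the compressor overheating.

the hydraulic bearing overheating, the inlet valve vibration, the relay wear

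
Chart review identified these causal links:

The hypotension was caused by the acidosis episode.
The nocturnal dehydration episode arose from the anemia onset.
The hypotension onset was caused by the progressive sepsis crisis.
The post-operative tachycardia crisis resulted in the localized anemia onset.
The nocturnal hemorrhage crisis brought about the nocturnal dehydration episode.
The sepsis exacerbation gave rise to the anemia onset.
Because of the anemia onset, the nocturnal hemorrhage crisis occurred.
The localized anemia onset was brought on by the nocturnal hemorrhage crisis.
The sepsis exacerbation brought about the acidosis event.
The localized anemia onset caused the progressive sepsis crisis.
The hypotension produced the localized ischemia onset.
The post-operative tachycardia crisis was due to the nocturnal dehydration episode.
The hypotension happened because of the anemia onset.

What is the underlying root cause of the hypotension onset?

the sepsis exacerbation

Tracing upstream from the hypotension onset: the hypotension onset ← the progressive sepsis crisis ← the localized anemia onset ← the nocturnal hemorrhage crisis ← the anemia onset ← the sepsis exacerbation.
The sepsis exacerbation has no stated cause, so it is the root.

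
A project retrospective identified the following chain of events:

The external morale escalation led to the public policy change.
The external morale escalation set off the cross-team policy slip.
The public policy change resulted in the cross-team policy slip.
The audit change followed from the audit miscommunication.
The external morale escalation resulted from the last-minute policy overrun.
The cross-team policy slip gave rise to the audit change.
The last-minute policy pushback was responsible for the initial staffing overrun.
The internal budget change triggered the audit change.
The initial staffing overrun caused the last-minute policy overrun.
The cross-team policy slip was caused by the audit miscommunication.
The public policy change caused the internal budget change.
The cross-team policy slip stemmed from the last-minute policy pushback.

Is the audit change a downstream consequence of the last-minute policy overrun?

Yes

There is a causal chain: the last-minute policy overrun → the external morale escalation → the cross-team policy slip → the audit change.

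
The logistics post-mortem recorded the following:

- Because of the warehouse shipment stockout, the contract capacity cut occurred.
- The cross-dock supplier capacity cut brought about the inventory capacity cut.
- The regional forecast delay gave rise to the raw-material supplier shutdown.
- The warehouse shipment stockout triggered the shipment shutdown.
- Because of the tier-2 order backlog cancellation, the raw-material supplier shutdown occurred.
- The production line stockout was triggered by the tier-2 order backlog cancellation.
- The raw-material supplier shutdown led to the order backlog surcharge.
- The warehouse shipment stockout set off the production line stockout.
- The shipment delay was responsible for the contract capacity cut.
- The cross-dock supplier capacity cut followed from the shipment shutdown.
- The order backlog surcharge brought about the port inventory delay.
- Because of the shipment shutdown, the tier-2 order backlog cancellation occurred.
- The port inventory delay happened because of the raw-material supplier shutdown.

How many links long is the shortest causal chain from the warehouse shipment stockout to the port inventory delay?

4

Shortest chain: the warehouse shipment stockout → the shipment shutdown → the tier-2 order backlog cancellation → the raw-material supplier shutdown → the port inventory delay.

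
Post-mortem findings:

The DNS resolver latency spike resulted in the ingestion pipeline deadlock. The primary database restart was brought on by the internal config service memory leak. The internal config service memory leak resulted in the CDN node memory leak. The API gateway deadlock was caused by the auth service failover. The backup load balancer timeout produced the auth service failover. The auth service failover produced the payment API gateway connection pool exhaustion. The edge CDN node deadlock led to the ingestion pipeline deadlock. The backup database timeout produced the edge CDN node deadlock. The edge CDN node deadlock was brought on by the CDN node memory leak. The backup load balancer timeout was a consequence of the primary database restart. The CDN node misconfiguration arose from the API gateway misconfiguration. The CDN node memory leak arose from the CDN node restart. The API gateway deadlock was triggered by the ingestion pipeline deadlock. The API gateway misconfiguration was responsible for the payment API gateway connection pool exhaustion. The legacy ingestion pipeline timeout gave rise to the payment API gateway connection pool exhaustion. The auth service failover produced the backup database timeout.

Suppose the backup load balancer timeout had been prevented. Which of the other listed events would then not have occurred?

the auth service failover, the backup database timeout

Downstream of the backup load balancer timeout: the auth service failover, the backup database timeout, the edge CDN node deadlock, the ingestion pipeline deadlock, the API gateway deadlock, the payment API gateway connection pool exhaustion.
Of those, still caused via another path: the edge CDN node deadlock, the ingestion pipeline deadlock, the API gateway deadlock, the payment API gateway connection pool exhaustion.
The remainder have no surviving cause.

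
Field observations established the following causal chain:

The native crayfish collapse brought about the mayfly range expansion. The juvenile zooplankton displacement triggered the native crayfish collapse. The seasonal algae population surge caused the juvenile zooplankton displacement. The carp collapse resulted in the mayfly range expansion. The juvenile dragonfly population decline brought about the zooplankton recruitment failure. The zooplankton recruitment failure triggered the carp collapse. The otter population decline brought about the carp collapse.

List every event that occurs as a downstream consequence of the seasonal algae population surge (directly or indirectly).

the juvenile zooplankton displacement, the mayfly range expansion, the native crayfish collapse

Direct effects: the juvenile zooplankton displacement.
2 steps out: the native crayfish collapse.
3 steps out: the mayfly range expansion.
Not reachable from it: the otter population decline, the juvenile dragonfly population decline, the zooplankton recruitment failure, the carp collapse.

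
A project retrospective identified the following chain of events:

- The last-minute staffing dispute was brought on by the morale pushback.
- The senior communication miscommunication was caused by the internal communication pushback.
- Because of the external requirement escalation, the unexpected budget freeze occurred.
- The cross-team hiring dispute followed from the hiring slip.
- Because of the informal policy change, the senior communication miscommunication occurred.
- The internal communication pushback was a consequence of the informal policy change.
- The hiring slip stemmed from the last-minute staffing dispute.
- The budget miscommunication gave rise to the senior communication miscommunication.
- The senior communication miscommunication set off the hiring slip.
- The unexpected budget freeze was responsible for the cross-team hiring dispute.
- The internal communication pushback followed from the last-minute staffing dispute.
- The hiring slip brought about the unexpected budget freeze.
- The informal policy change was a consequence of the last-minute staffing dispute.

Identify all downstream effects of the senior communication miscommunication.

Direct effects: the hiring slip.
2 steps out: the unexpected budget freeze, the cross-team hiring dispute.
Not reachable from it: the morale pushback, the last-minute staffing dispute, the budget miscommunication, the external requirement escalation, the informal policy change, the internal communication pushback.

the cross-team hiring dispute, the hiring slip, the unexpected budget freeze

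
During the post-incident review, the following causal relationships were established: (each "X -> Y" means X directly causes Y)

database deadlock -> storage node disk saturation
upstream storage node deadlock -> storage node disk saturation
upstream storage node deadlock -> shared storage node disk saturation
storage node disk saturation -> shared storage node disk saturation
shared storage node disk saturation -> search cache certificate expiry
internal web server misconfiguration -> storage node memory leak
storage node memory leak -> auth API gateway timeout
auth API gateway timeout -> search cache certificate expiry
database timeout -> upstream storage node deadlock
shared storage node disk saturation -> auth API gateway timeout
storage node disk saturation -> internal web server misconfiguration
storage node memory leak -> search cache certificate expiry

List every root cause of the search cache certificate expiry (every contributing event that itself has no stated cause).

Tracing upstream from the search cache certificate expiry: the search cache certificate expiry ← the shared storage node disk saturation ← the upstream storage node deadlock ← the database timeout.
A separate upstream branch: the search cache certificate expiry ← the shared storage node disk saturation ← the storage node disk saturation ← the database deadlock.
Each of those chain origins has no stated cause.

the database deadlock, the database timeout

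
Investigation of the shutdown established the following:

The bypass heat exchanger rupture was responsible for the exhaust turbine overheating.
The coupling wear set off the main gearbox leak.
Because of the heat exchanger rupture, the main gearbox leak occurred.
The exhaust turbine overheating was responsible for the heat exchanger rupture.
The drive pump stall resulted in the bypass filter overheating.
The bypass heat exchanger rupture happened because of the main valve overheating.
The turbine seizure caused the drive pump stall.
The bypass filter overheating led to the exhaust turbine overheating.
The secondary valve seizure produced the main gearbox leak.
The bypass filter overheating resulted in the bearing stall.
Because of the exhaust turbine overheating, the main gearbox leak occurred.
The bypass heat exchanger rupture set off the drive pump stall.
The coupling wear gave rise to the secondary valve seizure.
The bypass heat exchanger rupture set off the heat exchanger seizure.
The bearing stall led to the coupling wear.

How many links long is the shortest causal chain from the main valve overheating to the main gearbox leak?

3

Shortest chain: the main valve overheating → the bypass heat exchanger rupture → the exhaust turbine overheating → the main gearbox leak.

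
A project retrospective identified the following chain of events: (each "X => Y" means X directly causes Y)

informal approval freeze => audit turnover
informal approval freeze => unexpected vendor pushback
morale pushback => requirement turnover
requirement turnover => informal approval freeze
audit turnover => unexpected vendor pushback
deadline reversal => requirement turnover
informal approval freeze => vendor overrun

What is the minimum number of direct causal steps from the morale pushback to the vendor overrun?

3

Shortest chain: the morale pushback → the requirement turnover → the informal approval freeze → the vendor overrun.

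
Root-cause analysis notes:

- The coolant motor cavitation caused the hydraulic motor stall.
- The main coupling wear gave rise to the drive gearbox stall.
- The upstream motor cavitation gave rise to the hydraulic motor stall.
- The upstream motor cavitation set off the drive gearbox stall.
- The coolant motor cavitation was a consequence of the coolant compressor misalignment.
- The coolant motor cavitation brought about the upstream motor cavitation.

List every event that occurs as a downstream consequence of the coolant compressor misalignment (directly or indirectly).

Direct effects: the coolant motor cavitation.
2 steps out: the upstream motor cavitation, the hydraulic motor stall.
3 steps out: the drive gearbox stall.
Not reachable from it: the main coupling wear.

the coolant motor cavitation, the drive gearbox stall, the hydraulic motor stall, the upstream motor cavitation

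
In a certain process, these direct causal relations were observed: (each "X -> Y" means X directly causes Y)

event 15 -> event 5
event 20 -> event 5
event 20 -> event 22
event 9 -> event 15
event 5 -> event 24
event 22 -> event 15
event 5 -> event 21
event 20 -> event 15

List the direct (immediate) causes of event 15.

event 20, event 22, event 9

event 20, event 22, event 9 → event 15 with nothing further upstream stated.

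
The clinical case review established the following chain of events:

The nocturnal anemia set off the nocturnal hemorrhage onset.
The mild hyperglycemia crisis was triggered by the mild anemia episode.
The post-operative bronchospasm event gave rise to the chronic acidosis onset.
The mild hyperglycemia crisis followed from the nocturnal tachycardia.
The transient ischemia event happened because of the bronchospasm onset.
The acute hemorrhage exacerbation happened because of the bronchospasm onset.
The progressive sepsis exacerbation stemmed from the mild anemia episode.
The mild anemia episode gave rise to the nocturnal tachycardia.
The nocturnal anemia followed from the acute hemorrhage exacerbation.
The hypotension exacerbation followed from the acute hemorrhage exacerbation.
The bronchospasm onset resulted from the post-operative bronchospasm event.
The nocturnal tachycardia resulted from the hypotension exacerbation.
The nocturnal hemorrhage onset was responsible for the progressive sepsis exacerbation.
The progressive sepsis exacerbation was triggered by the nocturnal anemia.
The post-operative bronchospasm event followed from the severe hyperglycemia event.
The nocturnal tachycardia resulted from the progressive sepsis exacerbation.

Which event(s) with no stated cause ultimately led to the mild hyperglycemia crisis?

the mild anemia episode, the severe hyperglycemia event

Tracing upstream from the mild hyperglycemia crisis: the mild hyperglycemia crisis ← the nocturnal tachycardia ← the hypotension exacerbation ← the acute hemorrhage exacerbation ← the bronchospasm onset ← the post-operative bronchospasm event ← the severe hyperglycemia event.
A separate upstream branch: the mild hyperglycemia crisis ← the mild anemia episode.
Each of those chain origins has no stated cause.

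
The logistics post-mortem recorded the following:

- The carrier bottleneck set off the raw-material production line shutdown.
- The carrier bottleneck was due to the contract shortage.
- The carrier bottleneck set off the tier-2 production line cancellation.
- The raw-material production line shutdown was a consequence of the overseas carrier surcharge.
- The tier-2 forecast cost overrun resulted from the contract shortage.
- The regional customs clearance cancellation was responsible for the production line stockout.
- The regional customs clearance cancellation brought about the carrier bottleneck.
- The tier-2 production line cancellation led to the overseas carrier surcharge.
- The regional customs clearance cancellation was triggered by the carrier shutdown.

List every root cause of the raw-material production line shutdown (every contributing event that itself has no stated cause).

Tracing upstream from the raw-material production line shutdown: the raw-material production line shutdown ← the carrier bottleneck ← the regional customs clearance cancellation ← the carrier shutdown.
A separate upstream branch: the raw-material production line shutdown ← the carrier bottleneck ← the contract shortage.
Each of those chain origins has no stated cause.

the carrier shutdown, the contract shortage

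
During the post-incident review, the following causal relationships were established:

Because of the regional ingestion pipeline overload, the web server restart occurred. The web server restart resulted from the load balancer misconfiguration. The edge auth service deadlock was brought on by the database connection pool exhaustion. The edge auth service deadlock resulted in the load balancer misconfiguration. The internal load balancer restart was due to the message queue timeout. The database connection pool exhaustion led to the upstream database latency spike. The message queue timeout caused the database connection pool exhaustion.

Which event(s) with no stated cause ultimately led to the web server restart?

the message queue timeout, the regional ingestion pipeline overload

Tracing upstream from the web server restart: the web server restart ← the load balancer misconfiguration ← the edge auth service deadlock ← the database connection pool exhaustion ← the message queue timeout.
A separate upstream branch: the web server restart ← the regional ingestion pipeline overload.
Each of those chain origins has no stated cause.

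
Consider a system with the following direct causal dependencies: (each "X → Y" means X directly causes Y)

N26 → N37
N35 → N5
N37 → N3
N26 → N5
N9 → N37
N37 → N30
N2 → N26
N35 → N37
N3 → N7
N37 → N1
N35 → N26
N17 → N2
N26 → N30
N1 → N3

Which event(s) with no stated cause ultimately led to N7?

Tracing upstream from N7: N7 ← N3 ← N37 ← N35.
A separate upstream branch: N7 ← N3 ← N37 ← N26 ← N2 ← N17.
A separate upstream branch: N7 ← N3 ← N37 ← N9.
Each of those chain origins has no stated cause.

N17, N35, N9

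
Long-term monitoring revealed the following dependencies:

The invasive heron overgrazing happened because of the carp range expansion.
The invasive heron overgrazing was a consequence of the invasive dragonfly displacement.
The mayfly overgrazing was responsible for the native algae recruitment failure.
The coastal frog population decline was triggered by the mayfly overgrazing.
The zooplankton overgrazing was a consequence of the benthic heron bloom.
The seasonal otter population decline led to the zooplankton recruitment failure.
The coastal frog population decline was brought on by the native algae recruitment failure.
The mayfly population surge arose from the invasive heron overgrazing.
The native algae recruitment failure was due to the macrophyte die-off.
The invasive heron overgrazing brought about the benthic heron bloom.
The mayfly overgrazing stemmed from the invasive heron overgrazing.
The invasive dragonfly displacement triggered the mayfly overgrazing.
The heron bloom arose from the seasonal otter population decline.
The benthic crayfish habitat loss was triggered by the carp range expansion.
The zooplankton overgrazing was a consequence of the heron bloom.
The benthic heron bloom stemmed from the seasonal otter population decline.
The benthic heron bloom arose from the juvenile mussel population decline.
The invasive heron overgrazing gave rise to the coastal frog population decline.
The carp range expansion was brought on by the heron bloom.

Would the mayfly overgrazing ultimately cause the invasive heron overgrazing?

The mayfly overgrazing leads to the native algae recruitment failure, the coastal frog population decline; the invasive heron overgrazing is not among them.

No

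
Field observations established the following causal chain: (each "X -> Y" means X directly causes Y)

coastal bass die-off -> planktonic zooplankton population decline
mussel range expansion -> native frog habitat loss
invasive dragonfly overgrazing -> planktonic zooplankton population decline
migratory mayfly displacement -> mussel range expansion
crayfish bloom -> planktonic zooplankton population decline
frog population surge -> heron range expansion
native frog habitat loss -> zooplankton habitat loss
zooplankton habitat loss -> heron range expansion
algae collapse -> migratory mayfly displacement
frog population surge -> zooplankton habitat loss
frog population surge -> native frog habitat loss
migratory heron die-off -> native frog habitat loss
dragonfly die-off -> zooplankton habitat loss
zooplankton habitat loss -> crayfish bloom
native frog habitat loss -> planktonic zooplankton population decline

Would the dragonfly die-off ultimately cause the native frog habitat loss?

No

The dragonfly die-off leads to the zooplankton habitat loss, the heron range expansion, the crayfish bloom, the planktonic zooplankton population decline; the native frog habitat loss is not among them.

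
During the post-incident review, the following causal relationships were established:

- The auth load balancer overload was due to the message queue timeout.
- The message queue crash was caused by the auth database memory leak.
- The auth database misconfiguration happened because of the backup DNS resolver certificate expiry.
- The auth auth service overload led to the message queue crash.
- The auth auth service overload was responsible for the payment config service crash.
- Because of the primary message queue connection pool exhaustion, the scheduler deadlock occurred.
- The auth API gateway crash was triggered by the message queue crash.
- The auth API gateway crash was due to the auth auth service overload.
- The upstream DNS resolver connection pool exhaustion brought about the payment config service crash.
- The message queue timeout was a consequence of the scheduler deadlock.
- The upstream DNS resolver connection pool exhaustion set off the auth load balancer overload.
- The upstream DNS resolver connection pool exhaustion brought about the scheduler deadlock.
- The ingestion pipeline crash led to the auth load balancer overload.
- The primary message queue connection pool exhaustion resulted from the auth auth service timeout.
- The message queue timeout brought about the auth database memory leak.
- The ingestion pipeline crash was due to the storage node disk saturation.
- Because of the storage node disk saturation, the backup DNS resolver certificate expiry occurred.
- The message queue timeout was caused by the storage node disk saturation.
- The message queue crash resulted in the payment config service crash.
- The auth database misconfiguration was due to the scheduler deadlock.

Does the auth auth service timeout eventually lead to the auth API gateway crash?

Yes

There is a causal chain: the auth auth service timeout → the primary message queue connection pool exhaustion → the scheduler deadlock → the message queue timeout → the auth database memory leak → the message queue crash → the auth API gateway crash.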